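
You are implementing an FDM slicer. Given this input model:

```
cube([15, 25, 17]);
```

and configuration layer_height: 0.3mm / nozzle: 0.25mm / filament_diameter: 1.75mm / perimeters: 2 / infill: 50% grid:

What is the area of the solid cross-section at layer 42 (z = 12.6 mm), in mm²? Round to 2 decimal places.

At z = 12.6 mm: the 15×25 cube contributes its full rectangle (area 375.00 mm²). Overall, the cross-section is a single solid region. Net area = 375.00 mm².

375.00 mm²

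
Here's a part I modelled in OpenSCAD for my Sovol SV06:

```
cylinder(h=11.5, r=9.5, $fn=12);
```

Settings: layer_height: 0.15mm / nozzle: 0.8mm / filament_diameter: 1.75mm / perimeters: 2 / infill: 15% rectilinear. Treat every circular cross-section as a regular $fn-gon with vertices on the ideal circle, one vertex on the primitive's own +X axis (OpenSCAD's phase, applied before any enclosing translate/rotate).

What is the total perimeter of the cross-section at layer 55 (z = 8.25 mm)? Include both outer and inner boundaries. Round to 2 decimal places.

At z = 8.25 mm: the r=9.5 cylinder gives a regular 12-gon of circumradius 9.5 (constant along its height) (perimeter = 2·12·9.500·sin(180°/12) = 59.01 mm). Overall, the cross-section is a single solid region. Total boundary length (outer) = 59.01 mm.

59.01 mm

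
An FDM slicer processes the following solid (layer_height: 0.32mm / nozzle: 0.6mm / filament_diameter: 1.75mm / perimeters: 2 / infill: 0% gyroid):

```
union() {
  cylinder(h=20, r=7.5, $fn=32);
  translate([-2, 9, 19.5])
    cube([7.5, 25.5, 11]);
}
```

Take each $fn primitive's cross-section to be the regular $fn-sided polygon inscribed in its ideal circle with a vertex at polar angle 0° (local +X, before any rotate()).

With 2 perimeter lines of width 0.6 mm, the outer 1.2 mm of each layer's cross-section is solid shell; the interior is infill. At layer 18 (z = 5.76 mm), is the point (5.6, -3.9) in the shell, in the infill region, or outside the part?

At z = 5.76 mm: the r=7.5 cylinder gives a regular 32-gon of circumradius 7.5 (constant along its height); the cube at (-2, 9) does not reach this height (z outside [19.5, 30.5]); Merging all regions: only the r=7.5 cylinder is present, so the union is just that shape — 1 connected region. Overall, the cross-section is a single solid region. The nearest boundary edge runs (5.30, -5.30)→(6.24, -4.17); distance from the point to it = 0.66 mm. The point is inside the cross-section, 0.66 mm from the nearest boundary — within the 1.2 mm shell band (2 × 0.6).

shell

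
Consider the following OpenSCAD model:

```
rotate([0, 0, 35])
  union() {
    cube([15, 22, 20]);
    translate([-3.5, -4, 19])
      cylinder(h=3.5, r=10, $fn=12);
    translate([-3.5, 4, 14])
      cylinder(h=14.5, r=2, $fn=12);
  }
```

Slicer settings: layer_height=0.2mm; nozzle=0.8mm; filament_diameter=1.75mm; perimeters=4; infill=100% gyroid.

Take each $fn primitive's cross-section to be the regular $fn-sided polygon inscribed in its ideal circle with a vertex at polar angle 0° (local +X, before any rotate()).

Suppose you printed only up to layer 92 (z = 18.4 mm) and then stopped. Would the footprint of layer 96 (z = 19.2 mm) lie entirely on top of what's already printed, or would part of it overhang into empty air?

Compare the two slices. At z = 18.4: the cube is present — its section is the full 15×22 rectangle (area 330.00 mm²); the cylinder at (-3.5, -4) is absent (z outside [19, 22.5]); the r=2 cylinder at (-3.5, 4) contributes a regular 12-gon of circumradius 2 (area = (12/2)·2.000²·sin(360°/12) = 12.00 mm²); Combining (union): the 2 present regions are separate (no shared area or edge), so areas and boundary lengths simply add and each stays a separate island — area = 342.00 mm²; (rotated 35° about Z; rotation is an isometry so areas/perimeters/island counts are preserved). At z = 19.2: the cube is present — its section is the full 15×22 rectangle (area 330.00 mm²); the cylinder at (-3.5, -4): section is a regular 12-gon, circumradius r=10 (area = (12/2)·10.000²·sin(360°/12) = 300.00 mm²); the cylinder at (-3.5, 4): section is a regular 12-gon, circumradius r=2 (area = (12/2)·2.000²·sin(360°/12) = 12.00 mm²); Taking the union: the regions partially overlap — summed areas 642.00 mm² minus the doubly-counted overlap 29.78 mm² gives 612.22 mm² — area = 612.22 mm²; (rotated 35° about Z; rotation is an isometry so areas/perimeters/island counts are preserved). Checking containment: at z = 19.2 the cross-section extends beyond the z = 18.4 cross-section by about 270.22 mm².

part overhangs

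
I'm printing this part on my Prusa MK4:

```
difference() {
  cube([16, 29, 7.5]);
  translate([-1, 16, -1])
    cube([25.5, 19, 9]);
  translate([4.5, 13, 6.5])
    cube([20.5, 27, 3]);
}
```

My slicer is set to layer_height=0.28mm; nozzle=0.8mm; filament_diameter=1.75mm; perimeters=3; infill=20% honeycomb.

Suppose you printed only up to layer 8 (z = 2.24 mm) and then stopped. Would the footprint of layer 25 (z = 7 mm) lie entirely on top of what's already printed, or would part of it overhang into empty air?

Compare the two slices. At z = 2.24: the 16×29 cube contributes its full rectangle (area 464.00 mm²); the 25.5×19 cube at (-1, 16) contributes its full rectangle (area 484.50 mm²); the cube at (4.5, 13) does not reach this height (z outside [6.5, 9.5]); Subtracting the remaining from the first: starting from the 16×29 cube (464.00 mm²), the 25.5×19 cube at (-1, 16) partially overlaps it — only the 208.00 mm² overlap (of its 484.50 mm²) is removed, clipping the outline — area = 256.00 mm². At z = 7: the 16×29 cube contributes its full rectangle (area 464.00 mm²); the cube at (-1, 16) is present — its section is the full 25.5×19 rectangle (area 484.50 mm²); the 20.5×27 cube at (4.5, 13) contributes its full rectangle (area 553.50 mm²); Taking the first minus the rest: starting from the 16×29 cube (464.00 mm²), the 25.5×19 cube at (-1, 16) partially overlaps it — only the 208.00 mm² overlap (of its 484.50 mm²) is removed, clipping the outline; the 20.5×27 cube at (4.5, 13) partially overlaps it — only the 34.50 mm² overlap (of its 553.50 mm²) is removed, clipping the outline — area = 221.50 mm². Checking containment: the cross-section at z = 7 is a subset of the cross-section at z = 2.24.

entirely on top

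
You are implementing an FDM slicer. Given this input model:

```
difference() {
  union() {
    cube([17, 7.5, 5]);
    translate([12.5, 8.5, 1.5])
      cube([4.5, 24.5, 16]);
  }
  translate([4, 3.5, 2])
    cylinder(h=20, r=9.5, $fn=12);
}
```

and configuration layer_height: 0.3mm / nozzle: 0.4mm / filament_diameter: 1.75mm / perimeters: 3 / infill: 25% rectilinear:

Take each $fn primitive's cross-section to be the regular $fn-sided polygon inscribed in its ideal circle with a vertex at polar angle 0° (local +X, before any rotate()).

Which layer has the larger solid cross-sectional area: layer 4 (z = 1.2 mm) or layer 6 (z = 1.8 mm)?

layer 6 (z = 1.8 mm)

Layer 4 (z = 1.2): the 17×7.5 cube contributes its full rectangle (area 127.50 mm²); the cube at (12.5, 8.5) is absent (z outside [1.5, 17.5]); Merging all regions: only the 17×7.5 cube is present, so the union is just that shape — area = 127.50 mm²; the cylinder at (4, 3.5) is not intersected at this z (z outside [2, 22]); Taking the first minus the rest: none of the subtracted shapes is present at this height, so that combined region is unchanged — area = 127.50 mm². So its area = 127.50 mm². Layer 6 (z = 1.8): the cube (footprint 17×7.5) is included at this height (area 127.50 mm²); the cube at (12.5, 8.5) is present — its section is the full 4.5×24.5 rectangle (area 110.25 mm²); Merging all regions: the 2 present regions are separate (no shared area or edge), so areas and boundary lengths simply add and each stays a separate island — area = 237.75 mm²; the cylinder at (4, 3.5) does not reach this height (z outside [2, 22]); Taking the first minus the rest: none of the subtracted shapes is present at this height, so the result so far is unchanged — area = 237.75 mm². So its area = 237.75 mm². Layer 6 is larger (237.75 vs 127.50 mm²).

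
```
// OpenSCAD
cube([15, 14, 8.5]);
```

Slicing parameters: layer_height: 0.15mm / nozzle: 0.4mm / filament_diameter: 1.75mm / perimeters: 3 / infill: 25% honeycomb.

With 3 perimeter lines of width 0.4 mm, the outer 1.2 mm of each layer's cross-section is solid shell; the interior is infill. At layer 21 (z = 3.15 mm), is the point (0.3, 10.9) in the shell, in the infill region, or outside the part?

shell

At z = 3.15 mm: the cube is present — its section is the full 15×14 rectangle. Overall, the cross-section is a single solid region. The nearest boundary edge runs (0.00, 14.00)→(0.00, 0.00); distance from the point to it = 0.30 mm. The point is inside the cross-section, 0.30 mm from the nearest boundary — within the 1.2 mm shell band (3 × 0.4).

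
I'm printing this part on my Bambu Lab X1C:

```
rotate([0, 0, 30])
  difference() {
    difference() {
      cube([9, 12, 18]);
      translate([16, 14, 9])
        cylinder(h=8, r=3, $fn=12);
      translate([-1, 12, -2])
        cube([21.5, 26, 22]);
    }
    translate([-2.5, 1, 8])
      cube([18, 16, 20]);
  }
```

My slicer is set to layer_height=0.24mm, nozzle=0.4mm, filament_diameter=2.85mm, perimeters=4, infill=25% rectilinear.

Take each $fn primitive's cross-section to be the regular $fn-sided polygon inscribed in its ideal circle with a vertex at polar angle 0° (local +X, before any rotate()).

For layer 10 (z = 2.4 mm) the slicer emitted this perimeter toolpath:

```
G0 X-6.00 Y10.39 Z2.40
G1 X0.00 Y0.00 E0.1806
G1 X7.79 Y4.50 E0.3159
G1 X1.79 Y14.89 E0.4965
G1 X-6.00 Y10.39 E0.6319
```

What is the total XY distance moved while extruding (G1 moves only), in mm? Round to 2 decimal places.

41.99 mm

Sum the Euclidean lengths of each G1 segment: total = 41.99 mm.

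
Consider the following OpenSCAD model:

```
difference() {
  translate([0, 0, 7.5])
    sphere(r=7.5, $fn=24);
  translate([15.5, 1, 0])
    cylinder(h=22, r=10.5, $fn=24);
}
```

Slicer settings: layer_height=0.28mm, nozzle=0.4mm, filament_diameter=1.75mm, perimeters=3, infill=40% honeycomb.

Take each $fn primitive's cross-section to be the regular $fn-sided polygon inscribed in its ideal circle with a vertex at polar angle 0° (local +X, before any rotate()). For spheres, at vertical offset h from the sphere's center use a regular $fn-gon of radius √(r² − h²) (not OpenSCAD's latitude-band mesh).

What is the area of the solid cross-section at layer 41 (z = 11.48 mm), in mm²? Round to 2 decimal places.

120.48 mm²

At z = 11.48 mm: the r=7.5 sphere contributes a regular 24-gon of circumradius √(7.5²−3.98²) = 6.357 (area = (24/2)·6.357²·sin(360°/24) = 125.51 mm²); the r=10.5 cylinder at (15.5, 1) gives a regular 24-gon of circumradius 10.5 (constant along its height) (area = (24/2)·10.500²·sin(360°/24) = 342.42 mm²); After the difference (first − rest): starting from the r=7.5 sphere (125.51 mm²), the r=10.5 cylinder at (15.5, 1) partially overlaps it — only the 5.02 mm² overlap (of its 342.42 mm²) is removed, clipping the outline — area = 120.48 mm². Overall, the cross-section is a single solid region. Net area = 120.48 mm².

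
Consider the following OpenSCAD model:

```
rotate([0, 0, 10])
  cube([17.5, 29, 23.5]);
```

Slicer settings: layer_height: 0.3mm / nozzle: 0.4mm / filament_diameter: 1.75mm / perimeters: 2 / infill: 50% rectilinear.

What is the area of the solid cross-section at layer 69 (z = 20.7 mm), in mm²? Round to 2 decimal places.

507.50 mm²

At z = 20.7 mm: the cube (footprint 17.5×29) is included at this height (area 507.50 mm²); (rotated 10° about Z; rotation is an isometry so areas/perimeters/island counts are preserved). Overall, the cross-section is a single solid region. Net area = 507.50 mm².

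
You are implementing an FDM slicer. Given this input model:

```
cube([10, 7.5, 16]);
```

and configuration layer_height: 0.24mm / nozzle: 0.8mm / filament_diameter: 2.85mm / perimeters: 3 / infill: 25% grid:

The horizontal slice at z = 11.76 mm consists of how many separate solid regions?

1

At z = 11.76 mm: the cube is present — its section is the full 10×7.5 rectangle. The result has 1 disconnected region.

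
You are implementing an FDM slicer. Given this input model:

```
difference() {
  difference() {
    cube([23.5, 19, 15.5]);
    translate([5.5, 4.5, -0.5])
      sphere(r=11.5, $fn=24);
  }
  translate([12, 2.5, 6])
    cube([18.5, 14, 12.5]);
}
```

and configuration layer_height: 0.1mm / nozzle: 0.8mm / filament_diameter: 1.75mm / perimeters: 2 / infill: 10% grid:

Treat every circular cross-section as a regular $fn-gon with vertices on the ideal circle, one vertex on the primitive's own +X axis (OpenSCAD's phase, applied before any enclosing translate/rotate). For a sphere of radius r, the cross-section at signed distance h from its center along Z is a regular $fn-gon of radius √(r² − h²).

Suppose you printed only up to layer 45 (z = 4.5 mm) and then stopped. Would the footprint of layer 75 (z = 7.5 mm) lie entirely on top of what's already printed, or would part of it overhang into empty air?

part overhangs

Compare the two slices. At z = 4.5: the cube is present — its section is the full 23.5×19 rectangle (area 446.50 mm²); the r=11.5 sphere at (5.5, 4.5) contributes a regular 24-gon of circumradius √(11.5²−5²) = 10.356 (area = (24/2)·10.356²·sin(360°/24) = 333.10 mm²); Taking the first minus the rest: starting from the 23.5×19 cube (446.50 mm²), the r=11.5 sphere at (5.5, 4.5) partially overlaps it — only the 206.65 mm² overlap (of its 333.10 mm²) is removed, clipping the outline — area = 239.85 mm²; the cube at (12, 2.5) is absent (z outside [6, 18.5]); Taking the first minus the rest: none of the subtracted shapes is present at this height, so that combined region is unchanged — area = 239.85 mm². At z = 7.5: the 23.5×19 cube contributes its full rectangle (area 446.50 mm²); the r=11.5 sphere at (5.5, 4.5) contributes a regular 24-gon of circumradius √(11.5²−8²) = 8.261 (area = (24/2)·8.261²·sin(360°/24) = 211.97 mm²); Taking the first minus the rest: starting from the 23.5×19 cube (446.50 mm²), the r=11.5 sphere at (5.5, 4.5) partially overlaps it — only the 154.29 mm² overlap (of its 211.97 mm²) is removed, clipping the outline — area = 292.21 mm²; the cube at (12, 2.5) (footprint 18.5×14) is included at this height (area 259.00 mm²); After the difference (first − rest): starting from the result so far (292.21 mm²), the 18.5×14 cube at (12, 2.5) partially overlaps it — only the 151.87 mm² overlap (of its 259.00 mm²) is removed, clipping the outline — area = 140.34 mm². Checking containment: at z = 7.5 the cross-section extends beyond the z = 4.5 cross-section by about 32.93 mm².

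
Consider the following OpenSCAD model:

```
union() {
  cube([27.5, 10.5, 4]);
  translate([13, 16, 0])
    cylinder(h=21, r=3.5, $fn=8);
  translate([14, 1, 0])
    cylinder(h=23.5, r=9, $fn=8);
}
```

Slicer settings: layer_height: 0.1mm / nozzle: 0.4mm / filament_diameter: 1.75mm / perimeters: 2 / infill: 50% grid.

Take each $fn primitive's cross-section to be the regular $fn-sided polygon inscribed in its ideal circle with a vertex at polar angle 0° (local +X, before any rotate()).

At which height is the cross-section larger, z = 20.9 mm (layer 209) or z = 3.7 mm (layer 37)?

Layer 209 (z = 20.9): the cube is not intersected at this z (z outside [0, 4]); the r=3.5 cylinder at (13, 16) contributes a regular 8-gon of circumradius 3.5 (area = (8/2)·3.500²·sin(360°/8) = 34.65 mm²); the r=9 cylinder at (14, 1) contributes a regular 8-gon of circumradius 9 (area = (8/2)·9.000²·sin(360°/8) = 229.10 mm²); Merging all regions: the 2 present regions are separate (no shared area or edge), so areas and boundary lengths simply add and each stays a separate island — area = 263.75 mm². So its area = 263.75 mm². Layer 37 (z = 3.7): the cube (footprint 27.5×10.5) is included at this height (area 288.75 mm²); the r=3.5 cylinder at (13, 16) contributes a regular 8-gon of circumradius 3.5 (area = (8/2)·3.500²·sin(360°/8) = 34.65 mm²); the r=9 cylinder at (14, 1) gives a regular 8-gon of circumradius 9 (constant along its height) (area = (8/2)·9.000²·sin(360°/8) = 229.10 mm²); Merging all regions: the regions partially overlap — summed areas 552.50 mm² minus the doubly-counted overlap 132.14 mm² gives 420.36 mm² — area = 420.36 mm². So its area = 420.36 mm². Layer 37 is larger (420.36 vs 263.75 mm²).

layer 37 (z = 3.7 mm)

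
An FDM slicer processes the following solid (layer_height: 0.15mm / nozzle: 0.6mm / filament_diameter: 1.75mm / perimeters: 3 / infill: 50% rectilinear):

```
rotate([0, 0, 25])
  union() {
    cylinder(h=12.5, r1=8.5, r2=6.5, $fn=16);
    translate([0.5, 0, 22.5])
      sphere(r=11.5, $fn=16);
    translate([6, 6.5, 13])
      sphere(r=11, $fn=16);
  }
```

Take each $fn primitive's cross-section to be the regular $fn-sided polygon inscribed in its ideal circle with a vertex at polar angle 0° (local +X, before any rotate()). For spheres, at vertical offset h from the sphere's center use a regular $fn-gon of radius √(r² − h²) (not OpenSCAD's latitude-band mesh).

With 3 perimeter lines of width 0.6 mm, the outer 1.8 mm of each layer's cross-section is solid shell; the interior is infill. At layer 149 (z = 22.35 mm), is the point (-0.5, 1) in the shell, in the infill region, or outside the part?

At z = 22.35 mm: the cone is not intersected at this z (z outside [0, 12.5]); the r=11.5 sphere at (0.5, 0) slices to a regular 16-gon of circumradius 11.499 (√(r²−h²) with h=0.15 from center); the r=11 sphere at (6, 6.5) contributes a regular 16-gon of circumradius √(11²−9.35²) = 5.795; Merging all regions: the regions partially overlap (shared area 78.01 mm²), so overlapping operands fuse into one piece — 1 connected region; (whole slice rotated 25° about Z — lengths, areas and connectivity unchanged). Overall, the cross-section is a single solid region. Undo the 25° rotation: the query point maps to (-0.031, 1.118) in the un-rotated model frame. The nearest boundary edge runs (-7.63, 8.13)→(-3.90, 10.62); distance from the point to it = 10.05 mm. The point is inside the cross-section and 10.05 mm from the nearest boundary — more than the 1.8 mm shell width (3 × 0.6), so it's in the infill interior.

infill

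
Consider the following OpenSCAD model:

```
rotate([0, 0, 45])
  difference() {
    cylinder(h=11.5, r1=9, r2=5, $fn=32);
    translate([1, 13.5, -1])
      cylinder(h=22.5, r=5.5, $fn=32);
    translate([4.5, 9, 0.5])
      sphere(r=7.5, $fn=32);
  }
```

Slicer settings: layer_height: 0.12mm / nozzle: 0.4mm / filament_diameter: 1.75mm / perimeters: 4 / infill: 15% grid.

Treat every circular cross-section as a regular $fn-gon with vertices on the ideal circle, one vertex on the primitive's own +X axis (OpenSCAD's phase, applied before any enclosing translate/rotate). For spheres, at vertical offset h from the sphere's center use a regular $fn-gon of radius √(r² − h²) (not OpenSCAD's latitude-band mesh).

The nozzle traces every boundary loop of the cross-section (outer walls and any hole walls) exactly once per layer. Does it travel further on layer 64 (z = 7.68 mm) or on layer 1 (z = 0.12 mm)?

layer 1 (z = 0.12 mm)

Layer 64 (z = 7.68): the cone (r1=9→r2=5) has section circumradius 6.329 here — a regular 32-gon (perimeter = 2·32·6.329·sin(180°/32) = 39.70 mm); the r=5.5 cylinder at (1, 13.5) gives a regular 32-gon of circumradius 5.5 (constant along its height) (perimeter = 2·32·5.500·sin(180°/32) = 34.50 mm); the r=7.5 sphere at (4.5, 9) contributes a regular 32-gon of circumradius √(7.5²−7.18²) = 2.167 (perimeter = 2·32·2.167·sin(180°/32) = 13.60 mm); Taking the first minus the rest: starting from the cone, the r=5.5 cylinder at (1, 13.5) misses the remaining region (no effect); the r=7.5 sphere at (4.5, 9) misses the remaining region (no effect) — boundary = 39.70 mm; (rotated 45° about Z; rotation is an isometry so areas/perimeters/island counts are preserved). So its perimeter = 39.70 mm. Layer 1 (z = 0.12): the cone: at t=0.010 of its height the radius interpolates to r₁+(r₂−r₁)t = 8.958, giving a regular 32-gon of that circumradius (perimeter = 2·32·8.958·sin(180°/32) = 56.20 mm); the r=5.5 cylinder at (1, 13.5) gives a regular 32-gon of circumradius 5.5 (constant along its height) (perimeter = 2·32·5.500·sin(180°/32) = 34.50 mm); the r=7.5 sphere at (4.5, 9) contributes a regular 32-gon of circumradius √(7.5²−0.38²) = 7.490 (perimeter = 2·32·7.490·sin(180°/32) = 46.99 mm); Taking the first minus the rest: starting from the cone, the r=5.5 cylinder at (1, 13.5) partially overlaps it — only the 2.80 mm² overlap (of its 94.42 mm²) is removed, clipping the outline; the r=7.5 sphere at (4.5, 9) partially overlaps it — only the 53.98 mm² overlap (of its 175.13 mm²) is removed, clipping the outline — boundary = 57.28 mm; (rotated 45° about Z; rotation is an isometry so areas/perimeters/island counts are preserved). So its perimeter = 57.28 mm. Layer 1 is larger (57.28 vs 39.70 mm).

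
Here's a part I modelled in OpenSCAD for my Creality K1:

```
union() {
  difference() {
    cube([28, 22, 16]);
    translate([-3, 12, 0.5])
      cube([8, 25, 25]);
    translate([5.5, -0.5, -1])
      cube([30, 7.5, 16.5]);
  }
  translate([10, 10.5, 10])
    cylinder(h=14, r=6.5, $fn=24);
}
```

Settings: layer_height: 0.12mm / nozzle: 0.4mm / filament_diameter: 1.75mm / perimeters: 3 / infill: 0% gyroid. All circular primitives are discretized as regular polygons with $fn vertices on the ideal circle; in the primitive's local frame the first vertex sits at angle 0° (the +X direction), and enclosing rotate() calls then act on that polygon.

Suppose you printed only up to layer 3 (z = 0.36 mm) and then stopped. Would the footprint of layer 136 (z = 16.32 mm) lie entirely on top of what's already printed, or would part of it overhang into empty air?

Compare the two slices. At z = 0.36: the cube is present — its section is the full 28×22 rectangle (area 616.00 mm²); the cube at (-3, 12) is absent (z outside [0.5, 25.5]); the cube at (5.5, -0.5) is present — its section is the full 30×7.5 rectangle (area 225.00 mm²); Subtracting the remaining from the first: starting from the 28×22 cube (616.00 mm²), the 30×7.5 cube at (5.5, -0.5) partially overlaps it — only the 157.50 mm² overlap (of its 225.00 mm²) is removed, clipping the outline — area = 458.50 mm²; the cylinder at (10, 10.5) does not reach this height (z outside [10, 24]); Combining (union): only the result so far is present, so the union is just that shape — area = 458.50 mm². At z = 16.32: the cube is not intersected at this z (z outside [0, 16]); the cube at (-3, 12) (footprint 8×25) is included at this height (area 200.00 mm²); the cube at (5.5, -0.5) is not intersected at this z (z outside [-1, 15.5]); After the difference (first − rest): the first operand is absent here, so nothing remains; the r=6.5 cylinder at (10, 10.5) contributes a regular 24-gon of circumradius 6.5 (area = (24/2)·6.500²·sin(360°/24) = 131.22 mm²); Merging all regions: only the r=6.5 cylinder at (10, 10.5) is present, so the union is just that shape — area = 131.22 mm². Checking containment: at z = 16.32 the cross-section extends beyond the z = 0.36 cross-section by about 22.11 mm².

part overhangs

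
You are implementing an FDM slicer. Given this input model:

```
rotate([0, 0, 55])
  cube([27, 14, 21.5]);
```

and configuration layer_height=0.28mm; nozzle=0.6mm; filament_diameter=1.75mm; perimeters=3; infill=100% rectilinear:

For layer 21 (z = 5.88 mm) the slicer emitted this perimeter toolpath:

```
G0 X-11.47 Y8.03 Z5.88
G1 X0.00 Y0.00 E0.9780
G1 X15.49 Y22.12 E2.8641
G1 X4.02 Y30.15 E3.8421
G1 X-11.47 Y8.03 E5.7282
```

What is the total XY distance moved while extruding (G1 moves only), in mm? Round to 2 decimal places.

Sum the Euclidean lengths of each G1 segment: total = 82.01 mm.

82.01 mm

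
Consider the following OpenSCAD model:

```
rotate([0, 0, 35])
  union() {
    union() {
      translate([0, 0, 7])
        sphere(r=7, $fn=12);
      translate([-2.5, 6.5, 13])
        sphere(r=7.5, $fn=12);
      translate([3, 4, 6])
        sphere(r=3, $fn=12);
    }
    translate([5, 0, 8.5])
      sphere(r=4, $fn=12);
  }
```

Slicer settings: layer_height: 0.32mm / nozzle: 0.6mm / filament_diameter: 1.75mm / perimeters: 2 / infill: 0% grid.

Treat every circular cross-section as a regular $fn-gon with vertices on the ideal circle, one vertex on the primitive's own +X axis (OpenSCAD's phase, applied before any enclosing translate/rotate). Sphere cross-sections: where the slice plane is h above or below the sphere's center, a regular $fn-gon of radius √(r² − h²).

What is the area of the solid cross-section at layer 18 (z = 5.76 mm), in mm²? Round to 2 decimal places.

At z = 5.76 mm: the r=7 sphere slices to a regular 12-gon of circumradius 6.889 (√(r²−h²) with h=1.24 from center) (area = (12/2)·6.889²·sin(360°/12) = 142.39 mm²); the r=7.5 sphere at (-2.5, 6.5) contributes a regular 12-gon of circumradius √(7.5²−7.24²) = 1.958 (area = (12/2)·1.958²·sin(360°/12) = 11.50 mm²); the sphere at (3, 4): section is a regular 12-gon, circumradius = √(r²−h²) = √(3²−0.24²) = 2.990 (area = (12/2)·2.990²·sin(360°/12) = 26.83 mm²); Combining (union): the regions partially overlap — summed areas 180.71 mm² minus the doubly-counted overlap 26.60 mm² gives 154.11 mm² — area = 154.11 mm²; the sphere at (5, 0): section is a regular 12-gon, circumradius = √(r²−h²) = √(4²−2.74²) = 2.914 (area = (12/2)·2.914²·sin(360°/12) = 25.48 mm²); Combining (union): the regions partially overlap — summed areas 179.59 mm² minus the doubly-counted overlap 21.12 mm² gives 158.47 mm² — area = 158.47 mm²; (whole slice rotated 35° about Z — lengths, areas and connectivity unchanged). Overall, the cross-section is a single solid region. Net area = 158.47 mm².

158.47 mm²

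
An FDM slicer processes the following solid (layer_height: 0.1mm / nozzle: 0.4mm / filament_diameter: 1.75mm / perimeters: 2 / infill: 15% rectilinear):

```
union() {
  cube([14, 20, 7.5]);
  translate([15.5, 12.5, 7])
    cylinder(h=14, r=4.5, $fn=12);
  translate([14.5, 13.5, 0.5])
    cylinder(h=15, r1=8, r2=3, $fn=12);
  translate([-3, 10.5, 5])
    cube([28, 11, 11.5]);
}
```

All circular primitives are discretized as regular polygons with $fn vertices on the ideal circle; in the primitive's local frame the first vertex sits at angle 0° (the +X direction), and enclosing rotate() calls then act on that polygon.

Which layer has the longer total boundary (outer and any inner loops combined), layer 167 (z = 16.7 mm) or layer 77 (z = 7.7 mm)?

layer 77 (z = 7.7 mm)

Layer 167 (z = 16.7): the cube does not reach this height (z outside [0, 7.5]); the cylinder at (15.5, 12.5): section is a regular 12-gon, circumradius r=4.5 (perimeter = 2·12·4.500·sin(180°/12) = 27.95 mm); the cone at (14.5, 13.5) is absent (z outside [0.5, 15.5]); the cube at (-3, 10.5) is not intersected at this z (z outside [5, 16.5]); Taking the union: only the r=4.5 cylinder at (15.5, 12.5) is present, so the union is just that shape — boundary = 27.95 mm. So its perimeter = 27.95 mm. Layer 77 (z = 7.7): the cube is absent (z outside [0, 7.5]); the r=4.5 cylinder at (15.5, 12.5) contributes a regular 12-gon of circumradius 4.5 (perimeter = 2·12·4.500·sin(180°/12) = 27.95 mm); the cone at (14.5, 13.5) contributes a regular 12-gon of circumradius 5.600 (interpolated between r1=8 and r2=3 at t=0.480) (perimeter = 2·12·5.600·sin(180°/12) = 34.79 mm); the cube at (-3, 10.5) (footprint 28×11) is included at this height (perimeter 78.00 mm); Merging all regions: the regions partially overlap (shared area 137.67 mm²), so the edge portions inside another operand are dropped and the merged outline is re-measured after clipping — boundary = 79.85 mm. So its perimeter = 79.85 mm. Layer 77 is larger (79.85 vs 27.95 mm).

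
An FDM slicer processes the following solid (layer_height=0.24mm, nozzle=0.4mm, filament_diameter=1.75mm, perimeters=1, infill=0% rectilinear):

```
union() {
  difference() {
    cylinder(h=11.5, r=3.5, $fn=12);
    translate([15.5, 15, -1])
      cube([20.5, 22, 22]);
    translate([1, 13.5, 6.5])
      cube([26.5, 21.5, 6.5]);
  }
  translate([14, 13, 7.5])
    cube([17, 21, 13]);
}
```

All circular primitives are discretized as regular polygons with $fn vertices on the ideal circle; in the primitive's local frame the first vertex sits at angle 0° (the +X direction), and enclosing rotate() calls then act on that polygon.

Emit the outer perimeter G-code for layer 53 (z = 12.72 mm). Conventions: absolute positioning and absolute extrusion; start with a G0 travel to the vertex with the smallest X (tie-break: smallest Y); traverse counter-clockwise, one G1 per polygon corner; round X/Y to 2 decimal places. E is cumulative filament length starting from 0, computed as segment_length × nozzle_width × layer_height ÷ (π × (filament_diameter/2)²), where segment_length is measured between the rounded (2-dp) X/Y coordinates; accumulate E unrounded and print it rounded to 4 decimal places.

G0 X14.00 Y13.00 Z12.72
G1 X31.00 Y13.00 E0.6785
G1 X31.00 Y34.00 E1.5167
G1 X14.00 Y34.00 E2.1952
G1 X14.00 Y13.00 E3.0333

At z = 12.72 mm: the cylinder is not intersected at this z (z outside [0, 11.5]); the cube at (15.5, 15) (footprint 20.5×22) is included at this height; the cube at (1, 13.5) is present — its section is the full 26.5×21.5 rectangle; Subtracting the remaining from the first: the first operand is absent here, so nothing remains; the 17×21 cube at (14, 13) contributes its full rectangle; Merging all regions: only the 17×21 cube at (14, 13) is present, so the union is just that shape — 1 connected region. The outline is a single polygon with 4 vertices. Extrusion per mm of travel: 0.4 × 0.24 / (π × 0.875²) = 0.039912. Accumulating E over each segment gives final E = 3.0333.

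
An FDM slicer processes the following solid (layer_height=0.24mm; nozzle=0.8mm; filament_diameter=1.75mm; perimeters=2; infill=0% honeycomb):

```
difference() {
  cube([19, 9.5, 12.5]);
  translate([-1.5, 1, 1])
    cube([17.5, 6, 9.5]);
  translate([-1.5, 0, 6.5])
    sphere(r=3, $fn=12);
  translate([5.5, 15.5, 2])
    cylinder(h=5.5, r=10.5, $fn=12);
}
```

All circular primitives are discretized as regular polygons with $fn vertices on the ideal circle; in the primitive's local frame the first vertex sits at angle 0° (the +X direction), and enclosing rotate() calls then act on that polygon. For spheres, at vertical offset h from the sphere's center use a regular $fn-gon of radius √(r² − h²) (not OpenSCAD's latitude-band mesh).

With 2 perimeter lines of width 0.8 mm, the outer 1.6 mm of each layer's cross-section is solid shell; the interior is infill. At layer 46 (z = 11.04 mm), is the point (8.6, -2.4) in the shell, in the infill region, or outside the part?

outside

At z = 11.04 mm: the 19×9.5 cube contributes its full rectangle; the cube at (-1.5, 1) is not intersected at this z (z outside [1, 10.5]); the sphere at (-1.5, 0) is not intersected at this z (|z−center|=4.540 > r=3); the cylinder at (5.5, 15.5) is absent (z outside [2, 7.5]); Subtracting the remaining from the first: none of the subtracted shapes is present at this height, so the 19×9.5 cube is unchanged — 1 connected region. Overall, the cross-section is a single solid region. The nearest boundary edge runs (0.00, 0.00)→(19.00, 0.00); distance from the point to it = 2.40 mm. The point is not inside any of the regions above, so it lies outside the cross-section (2.40 mm from the nearest boundary).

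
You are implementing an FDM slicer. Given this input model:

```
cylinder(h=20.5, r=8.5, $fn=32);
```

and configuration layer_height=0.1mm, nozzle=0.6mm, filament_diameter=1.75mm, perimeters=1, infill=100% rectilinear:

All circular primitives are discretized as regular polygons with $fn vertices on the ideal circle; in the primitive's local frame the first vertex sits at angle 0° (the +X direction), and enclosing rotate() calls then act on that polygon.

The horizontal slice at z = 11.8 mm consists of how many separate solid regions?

At z = 11.8 mm: the r=8.5 cylinder gives a regular 32-gon of circumradius 8.5 (constant along its height). The result has 1 disconnected region.

1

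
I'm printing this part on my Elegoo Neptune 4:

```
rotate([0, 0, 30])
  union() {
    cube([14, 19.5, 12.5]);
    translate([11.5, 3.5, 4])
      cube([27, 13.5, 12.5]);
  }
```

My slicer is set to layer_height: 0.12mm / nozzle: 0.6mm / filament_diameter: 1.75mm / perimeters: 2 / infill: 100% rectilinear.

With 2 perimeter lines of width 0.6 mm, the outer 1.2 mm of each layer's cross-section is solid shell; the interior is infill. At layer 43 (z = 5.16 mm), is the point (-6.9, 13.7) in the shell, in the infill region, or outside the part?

At z = 5.16 mm: the 14×19.5 cube contributes its full rectangle; the cube at (11.5, 3.5) (footprint 27×13.5) is included at this height; Merging all regions: the regions partially overlap (shared area 33.75 mm²), so overlapping operands fuse into one piece — 1 connected region; (rotated 30° about Z; rotation is an isometry so areas/perimeters/island counts are preserved). Overall, the cross-section is a single solid region. Undo the 30° rotation: the query point maps to (0.874, 15.315) in the un-rotated model frame. The nearest boundary edge runs (0.00, 0.00)→(0.00, 19.50); distance from the point to it = 0.87 mm. The point is inside the cross-section, 0.87 mm from the nearest boundary — within the 1.2 mm shell band (2 × 0.6).

shell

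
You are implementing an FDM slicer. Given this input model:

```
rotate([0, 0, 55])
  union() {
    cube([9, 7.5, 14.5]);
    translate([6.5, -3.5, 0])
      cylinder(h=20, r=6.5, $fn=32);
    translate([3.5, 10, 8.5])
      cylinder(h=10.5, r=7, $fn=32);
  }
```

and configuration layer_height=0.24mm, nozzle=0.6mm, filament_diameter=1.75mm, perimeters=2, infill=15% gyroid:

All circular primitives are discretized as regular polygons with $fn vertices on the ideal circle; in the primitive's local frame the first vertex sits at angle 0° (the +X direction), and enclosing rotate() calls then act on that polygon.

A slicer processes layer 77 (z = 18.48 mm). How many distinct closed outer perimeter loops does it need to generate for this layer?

At z = 18.48 mm: the cube is absent (z outside [0, 14.5]); the r=6.5 cylinder at (6.5, -3.5) contributes a regular 32-gon of circumradius 6.5; the r=7 cylinder at (3.5, 10) contributes a regular 32-gon of circumradius 7; Merging all regions: the 2 present regions are separate (no shared area or edge), so areas and boundary lengths simply add and each stays a separate island — 2 connected regions; (rotated 55° about Z; rotation is an isometry so areas/perimeters/island counts are preserved). The result has 2 disconnected regions.

2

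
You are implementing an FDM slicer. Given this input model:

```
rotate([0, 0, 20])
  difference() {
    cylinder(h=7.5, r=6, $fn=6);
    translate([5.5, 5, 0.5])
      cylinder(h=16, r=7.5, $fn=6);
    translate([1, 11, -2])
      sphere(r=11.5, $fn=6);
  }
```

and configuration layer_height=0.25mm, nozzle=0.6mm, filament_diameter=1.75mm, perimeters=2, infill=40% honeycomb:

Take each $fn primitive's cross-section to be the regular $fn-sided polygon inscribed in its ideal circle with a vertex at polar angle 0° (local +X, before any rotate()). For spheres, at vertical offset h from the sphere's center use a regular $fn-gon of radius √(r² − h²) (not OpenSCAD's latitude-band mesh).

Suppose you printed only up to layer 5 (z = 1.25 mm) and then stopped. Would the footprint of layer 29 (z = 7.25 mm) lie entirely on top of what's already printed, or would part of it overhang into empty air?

Compare the two slices. At z = 1.25: the cylinder: section is a regular 6-gon, circumradius r=6 (area = (6/2)·6.000²·sin(360°/6) = 93.53 mm²); the cylinder at (5.5, 5): section is a regular 6-gon, circumradius r=7.5 (area = (6/2)·7.500²·sin(360°/6) = 146.14 mm²); the sphere at (1, 11): section is a regular 6-gon, circumradius = √(r²−h²) = √(11.5²−3.25²) = 11.031 (area = (6/2)·11.031²·sin(360°/6) = 316.15 mm²); Taking the first minus the rest: starting from the r=6 cylinder (93.53 mm²), the r=7.5 cylinder at (5.5, 5) partially overlaps it — only the 32.90 mm² overlap (of its 146.14 mm²) is removed, clipping the outline; the r=11.5 sphere at (1, 11) partially overlaps it — only the 11.28 mm² overlap (of its 316.15 mm²) is removed, clipping the outline — area = 49.35 mm²; (whole slice rotated 20° about Z — lengths, areas and connectivity unchanged). At z = 7.25: the cylinder: section is a regular 6-gon, circumradius r=6 (area = (6/2)·6.000²·sin(360°/6) = 93.53 mm²); the r=7.5 cylinder at (5.5, 5) gives a regular 6-gon of circumradius 7.5 (constant along its height) (area = (6/2)·7.500²·sin(360°/6) = 146.14 mm²); the sphere at (1, 11): section is a regular 6-gon, circumradius = √(r²−h²) = √(11.5²−9.25²) = 6.833 (area = (6/2)·6.833²·sin(360°/6) = 121.30 mm²); After the difference (first − rest): starting from the r=6 cylinder (93.53 mm²), the r=7.5 cylinder at (5.5, 5) partially overlaps it — only the 32.90 mm² overlap (of its 146.14 mm²) is removed, clipping the outline; the r=11.5 sphere at (1, 11) partially overlaps it — only the 0.06 mm² overlap (of its 121.30 mm²) is removed, clipping the outline — area = 60.57 mm²; (rotated 20° about Z; rotation is an isometry so areas/perimeters/island counts are preserved). Checking containment: at z = 7.25 the cross-section extends beyond the z = 1.25 cross-section by about 11.22 mm².

part overhangs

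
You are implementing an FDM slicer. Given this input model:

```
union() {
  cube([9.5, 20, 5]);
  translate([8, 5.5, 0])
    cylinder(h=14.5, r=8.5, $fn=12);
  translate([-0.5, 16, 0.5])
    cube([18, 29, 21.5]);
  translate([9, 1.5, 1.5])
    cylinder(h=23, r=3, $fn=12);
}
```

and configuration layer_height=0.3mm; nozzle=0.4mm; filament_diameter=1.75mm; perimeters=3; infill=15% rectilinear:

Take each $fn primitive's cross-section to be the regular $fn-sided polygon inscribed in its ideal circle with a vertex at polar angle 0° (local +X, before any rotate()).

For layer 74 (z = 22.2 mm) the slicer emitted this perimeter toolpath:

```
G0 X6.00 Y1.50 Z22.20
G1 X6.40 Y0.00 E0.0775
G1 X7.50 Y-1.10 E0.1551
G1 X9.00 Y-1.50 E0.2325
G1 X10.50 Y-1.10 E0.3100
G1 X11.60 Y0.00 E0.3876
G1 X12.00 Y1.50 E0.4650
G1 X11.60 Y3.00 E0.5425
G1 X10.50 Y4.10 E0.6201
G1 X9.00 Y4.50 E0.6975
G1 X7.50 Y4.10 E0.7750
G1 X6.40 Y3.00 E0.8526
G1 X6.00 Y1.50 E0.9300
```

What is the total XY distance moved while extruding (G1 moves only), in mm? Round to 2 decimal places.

18.64 mm

Sum the Euclidean lengths of each G1 segment: total = 18.64 mm.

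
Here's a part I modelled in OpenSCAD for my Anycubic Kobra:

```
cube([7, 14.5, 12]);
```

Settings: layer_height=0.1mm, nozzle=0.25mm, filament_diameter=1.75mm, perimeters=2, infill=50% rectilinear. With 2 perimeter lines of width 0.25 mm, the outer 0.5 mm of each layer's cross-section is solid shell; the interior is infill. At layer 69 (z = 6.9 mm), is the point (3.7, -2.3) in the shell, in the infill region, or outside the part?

outside

At z = 6.9 mm: the cube (footprint 7×14.5) is included at this height. Overall, the cross-section is a single solid region. The nearest boundary edge runs (0.00, 0.00)→(7.00, 0.00); distance from the point to it = 2.30 mm. The point is not inside any of the regions above, so it lies outside the cross-section (2.30 mm from the nearest boundary).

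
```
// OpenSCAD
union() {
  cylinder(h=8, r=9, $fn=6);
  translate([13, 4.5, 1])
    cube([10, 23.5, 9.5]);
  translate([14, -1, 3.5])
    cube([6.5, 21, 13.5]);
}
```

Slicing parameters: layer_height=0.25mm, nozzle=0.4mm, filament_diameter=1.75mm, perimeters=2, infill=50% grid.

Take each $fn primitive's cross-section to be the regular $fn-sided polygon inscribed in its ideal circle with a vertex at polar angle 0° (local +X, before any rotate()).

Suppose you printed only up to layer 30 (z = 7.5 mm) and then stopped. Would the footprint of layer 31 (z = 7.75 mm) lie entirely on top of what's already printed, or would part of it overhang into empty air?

entirely on top

Compare the two slices. At z = 7.5: the cylinder: section is a regular 6-gon, circumradius r=9 (area = (6/2)·9.000²·sin(360°/6) = 210.44 mm²); the 10×23.5 cube at (13, 4.5) contributes its full rectangle (area 235.00 mm²); the cube at (14, -1) is present — its section is the full 6.5×21 rectangle (area 136.50 mm²); Taking the union: the regions partially overlap — summed areas 581.94 mm² minus the doubly-counted overlap 100.75 mm² gives 481.19 mm² — area = 481.19 mm². At z = 7.75: the r=9 cylinder gives a regular 6-gon of circumradius 9 (constant along its height) (area = (6/2)·9.000²·sin(360°/6) = 210.44 mm²); the cube at (13, 4.5) (footprint 10×23.5) is included at this height (area 235.00 mm²); the cube at (14, -1) (footprint 6.5×21) is included at this height (area 136.50 mm²); Combining (union): the regions partially overlap — summed areas 581.94 mm² minus the doubly-counted overlap 100.75 mm² gives 481.19 mm² — area = 481.19 mm². Checking containment: the cross-section at z = 7.75 is a subset of the cross-section at z = 7.5.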